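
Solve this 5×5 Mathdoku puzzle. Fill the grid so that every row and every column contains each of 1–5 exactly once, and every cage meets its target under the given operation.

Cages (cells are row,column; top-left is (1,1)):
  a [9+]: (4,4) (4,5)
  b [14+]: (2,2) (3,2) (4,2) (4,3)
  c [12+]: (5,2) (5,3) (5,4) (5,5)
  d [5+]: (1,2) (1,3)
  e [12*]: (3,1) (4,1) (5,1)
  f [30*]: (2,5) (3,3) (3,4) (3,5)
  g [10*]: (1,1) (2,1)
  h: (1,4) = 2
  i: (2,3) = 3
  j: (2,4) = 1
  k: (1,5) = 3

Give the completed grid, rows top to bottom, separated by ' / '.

5 1 4 2 3 / 2 4 3 1 5 / 4 5 1 3 2 / 1 3 2 5 4 / 3 2 5 4 1

H is a freebie, so (1,4) = 2.
K is a freebie, which forces (1,5) = 3.
I is a freebie; hence (2,3) = 3.
Cage j is given; hence (2,4) = 1.
Row 1 already has 2, which forces (1,1) = 5.
Cage g's pair has product 10, which forces (2,1) = 2.
Row 2 already has 2, so (2,5) = 5.
The 4 cells of cage f must have product 30; hence (3,4) = 3.
Column 5 already has 5, so (4,5) = 4.
Row 2 already has 5, so (2,2) = 4.
Cage b needs sum 14, which forces (4,2) = 3.
4 is placed in row 4; hence (4,4) = 5.
Column 4 already has 5, so (5,4) = 4.
Column 2 now contains 4; hence (1,2) = 1.
The two cells of cage d must have sum 5, which forces (1,3) = 4.
Cage e needs product 12, so (3,1) = 4.
Cage b has sum 14, leaving (3,2) = 5.
3 is placed in row 4, leaving (4,1) = 1.
Row 4 already has 5, leaving (4,3) = 2.
Cage e has product 12; hence (5,1) = 3.
Column 2 already has 5, leaving (5,2) = 2.
Row 5 now contains 2, so (5,5) = 1.
Column 3 now contains 2, which forces (3,3) = 1.
Column 5 already has 1; hence (3,5) = 2.
Row 5 now contains 1, so (5,3) = 5.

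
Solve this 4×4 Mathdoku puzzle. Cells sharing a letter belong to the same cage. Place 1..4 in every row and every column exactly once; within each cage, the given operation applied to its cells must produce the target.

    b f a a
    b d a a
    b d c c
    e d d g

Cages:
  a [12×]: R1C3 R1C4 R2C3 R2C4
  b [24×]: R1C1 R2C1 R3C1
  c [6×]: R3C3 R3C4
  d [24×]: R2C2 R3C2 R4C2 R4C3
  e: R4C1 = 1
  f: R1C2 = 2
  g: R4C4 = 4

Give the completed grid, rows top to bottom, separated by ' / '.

Cage f is a single given cell, leaving R1C2 = 2.
E is a freebie; hence R4C1 = 1.
G is a freebie, which forces R4C4 = 4.
Row 4 already has 4, leaving R4C2 = 3.
The 4 cells of cage d must have product 24, which forces R4C3 = 2.
2 is placed in column 3, so R3C3 = 3.
The two cells of cage c must have product 6, which forces R3C4 = 2.
The 3 cells of cage b must have product 24, so R1C1 = 3.
3 is placed in row 1, which forces R1C4 = 1.
Cage b needs product 24; hence R2C1 = 2.
Column 4 now contains 1, which forces R2C4 = 3.
2 is placed in row 3, leaving R3C1 = 4.
Row 3 already has 4; hence R3C2 = 1.
Row 1 now contains 1; hence R1C3 = 4.
1 is placed in column 2; hence R2C2 = 4.
Cage a needs product 12, so R2C3 = 1.

3 2 4 1 / 2 4 1 3 / 4 1 3 2 / 1 3 2 4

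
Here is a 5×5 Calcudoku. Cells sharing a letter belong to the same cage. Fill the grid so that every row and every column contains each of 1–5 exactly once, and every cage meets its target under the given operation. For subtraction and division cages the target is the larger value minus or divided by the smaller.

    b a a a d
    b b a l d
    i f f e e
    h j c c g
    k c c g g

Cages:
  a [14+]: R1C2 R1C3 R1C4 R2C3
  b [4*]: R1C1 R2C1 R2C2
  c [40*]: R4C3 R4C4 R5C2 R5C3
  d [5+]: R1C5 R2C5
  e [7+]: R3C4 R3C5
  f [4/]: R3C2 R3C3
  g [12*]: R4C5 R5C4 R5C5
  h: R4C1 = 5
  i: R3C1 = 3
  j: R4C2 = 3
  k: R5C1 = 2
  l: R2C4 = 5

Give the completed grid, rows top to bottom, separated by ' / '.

Cage l is given, which forces R2C4 = 5.
Cage i is a single given cell, which forces R3C1 = 3.
Cage h is given; hence R4C1 = 5.
Cage j is given, leaving R4C2 = 3.
Cage k is given, leaving R5C1 = 2.
2 is placed in column 1, which forces R1C1 = 1.
The 3 cells of cage b must have product 4; hence R2C1 = 4.
The 3 cells of cage b must have product 4; hence R2C2 = 1.
1 is placed in column 2, leaving R3C2 = 4.
4 is placed in row 3, which forces R3C3 = 1.
Cage e's pair has sum 7, leaving R3C4 = 2.
The two cells of cage e must have sum 7, leaving R3C5 = 5.
Column 2 already has 4, so R5C2 = 5.
5 is placed in row 5; hence R5C3 = 4.
Column 2 now contains 5, so R1C2 = 2.
The 4 cells of cage a must have sum 14; hence R1C3 = 5.
The 4 cells of cage a must have sum 14, so R1C4 = 4.
Row 1 already has 2; hence R1C5 = 3.
Cage a needs sum 14, which forces R2C3 = 3.
Column 5 already has 3; hence R2C5 = 2.
Column 3 now contains 4; hence R4C3 = 2.
Cage c needs product 40, leaving R4C4 = 1.
Cage g has product 12, which forces R4C5 = 4.
1 is placed in column 4, which forces R5C4 = 3.
Column 5 already has 3, so R5C5 = 1.

1 2 5 4 3 / 4 1 3 5 2 / 3 4 1 2 5 / 5 3 2 1 4 / 2 5 4 3 1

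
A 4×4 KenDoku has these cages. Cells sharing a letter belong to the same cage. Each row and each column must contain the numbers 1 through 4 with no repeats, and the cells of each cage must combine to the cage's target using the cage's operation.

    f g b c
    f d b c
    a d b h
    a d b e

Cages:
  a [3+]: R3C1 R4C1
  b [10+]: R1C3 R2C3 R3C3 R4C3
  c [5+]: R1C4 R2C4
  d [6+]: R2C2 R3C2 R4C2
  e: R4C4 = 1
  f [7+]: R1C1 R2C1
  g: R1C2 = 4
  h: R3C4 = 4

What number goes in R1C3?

1

G is a freebie, so R1C2 = 4.
H is a freebie, so R3C4 = 4.
Cage e is given; hence R4C4 = 1.
Row 1 now contains 4, which forces R1C1 = 3.
Row 1 now contains 3, which forces R1C4 = 2.
The two cells of cage f must have sum 7, leaving R2C1 = 4.
Column 4 now contains 2; hence R2C4 = 3.
Cage a's pair has sum 3, which forces R3C1 = 1.
1 is placed in row 4, which forces R4C1 = 2.
Row 4 now contains 2, so R4C2 = 3.
3 is placed in row 4, which forces R4C3 = 4.
Row 1 already has 2; hence R1C3 = 1.
Cage d has sum 6; hence R2C2 = 1.
Cage b needs sum 10, leaving R2C3 = 2.
3 is placed in column 2, so R3C2 = 2.
Cage b has sum 10; hence R3C3 = 3.
Completed grid: 3 4 1 2 / 4 1 2 3 / 1 2 3 4 / 2 3 4 1.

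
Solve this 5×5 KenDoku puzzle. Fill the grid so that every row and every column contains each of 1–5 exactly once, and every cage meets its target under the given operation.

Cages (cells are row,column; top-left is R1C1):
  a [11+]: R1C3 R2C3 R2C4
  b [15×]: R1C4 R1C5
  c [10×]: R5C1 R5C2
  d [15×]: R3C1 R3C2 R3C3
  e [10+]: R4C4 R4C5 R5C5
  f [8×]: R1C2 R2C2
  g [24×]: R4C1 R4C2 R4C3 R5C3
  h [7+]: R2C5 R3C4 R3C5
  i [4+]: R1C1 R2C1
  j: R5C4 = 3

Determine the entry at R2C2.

4

J is a freebie, so R5C4 = 3.
Column 4 already has 3, which forces R1C4 = 5.
Cage b needs two cells with product 15, leaving R1C5 = 3.
Row 1 now contains 3, which forces R1C1 = 1.
Cage i needs two cells with sum 4, so R2C1 = 3.
3 is placed in row 2, which forces R2C3 = 5.
Column 1 already has 3, so R3C1 = 5.
Column 1 now contains 5; hence R5C1 = 2.
2 is placed in row 5, leaving R5C2 = 5.
Column 1 already has 2, so R4C1 = 4.
4 is placed in row 4, so R4C4 = 1.
Cage g has product 24; hence R5C3 = 1.
Row 5 now contains 1, which forces R5C5 = 4.
The 3 cells of cage d must have product 15, which forces R3C2 = 1.
Column 3 already has 1, so R3C3 = 3.
Cage h needs sum 7; hence R3C4 = 4.
1 is placed in row 3, which forces R3C5 = 2.
Column 3 now contains 3, which forces R4C3 = 2.
Cage e needs sum 10, leaving R4C5 = 5.
Column 3 already has 2, leaving R1C3 = 4.
Column 4 now contains 4, so R2C4 = 2.
Column 5 now contains 2, so R2C5 = 1.
2 is placed in row 4; hence R4C2 = 3.
4 is placed in row 1, so R1C2 = 2.
Row 2 already has 2; hence R2C2 = 4.
The full grid is 1 2 4 5 3 / 3 4 5 2 1 / 5 1 3 4 2 / 4 3 2 1 5 / 2 5 1 3 4.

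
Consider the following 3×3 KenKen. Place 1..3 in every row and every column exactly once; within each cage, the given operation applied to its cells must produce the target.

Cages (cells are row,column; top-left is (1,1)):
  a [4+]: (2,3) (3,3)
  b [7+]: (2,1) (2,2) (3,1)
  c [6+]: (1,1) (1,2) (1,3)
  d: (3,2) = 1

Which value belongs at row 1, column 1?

D is a freebie, which forces (3,2) = 1.
Row 3 now contains 1, which forces (3,3) = 3.
The 3 cells of cage b must have sum 7; hence (2,1) = 3.
Cage b has sum 7, which forces (2,2) = 2.
3 is placed in column 3, which forces (2,3) = 1.
3 is placed in row 3, which forces (3,1) = 2.
Column 1 now contains 2, so (1,1) = 1.
Column 2 now contains 2; hence (1,2) = 3.
Column 3 already has 1; hence (1,3) = 2.
Completed grid: 1 3 2 / 3 2 1 / 2 1 3.

1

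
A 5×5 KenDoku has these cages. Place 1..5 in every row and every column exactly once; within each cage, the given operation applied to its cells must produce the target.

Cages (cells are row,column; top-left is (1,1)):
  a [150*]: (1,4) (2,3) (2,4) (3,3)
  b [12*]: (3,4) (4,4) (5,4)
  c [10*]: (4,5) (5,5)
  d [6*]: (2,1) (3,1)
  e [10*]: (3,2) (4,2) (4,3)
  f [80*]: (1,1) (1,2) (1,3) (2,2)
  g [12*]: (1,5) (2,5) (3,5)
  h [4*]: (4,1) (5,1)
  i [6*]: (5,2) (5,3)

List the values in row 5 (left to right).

In row 2, 1 can only go at (2,5), so (2,5) = 1.
Row 2 needs a 4, and only (2,2) is open for it.
In row 1, 2 can only go at (1,4), so (1,4) = 2.
The 4 cells of cage a must have product 150, so (2,3) = 3.
Cage a needs product 150, which forces (2,4) = 5.
Cage a needs product 150; hence (3,3) = 5.
Column 3 now contains 3, leaving (5,3) = 2.
Row 5 now contains 2; hence (5,5) = 5.
3 is placed in row 2, which forces (2,1) = 2.
The two cells of cage d must have product 6; hence (3,1) = 3.
Cage e needs product 10; hence (3,2) = 2.
Row 3 now contains 3, leaving (3,5) = 4.
Cage e needs product 10, leaving (4,2) = 5.
Column 3 now contains 2, so (4,3) = 1.
5 is placed in column 5; hence (4,5) = 2.
Row 5 now contains 2, which forces (5,2) = 3.
Cage f has product 80, which forces (1,1) = 5.
Column 2 now contains 5; hence (1,2) = 1.
1 is placed in column 3; hence (1,3) = 4.
Column 5 now contains 4, which forces (1,5) = 3.
Row 3 already has 4, which forces (3,4) = 1.
Row 4 now contains 1, leaving (4,1) = 4.
The 3 cells of cage b must have product 12, which forces (4,4) = 3.
Cage h's pair has product 4, leaving (5,1) = 1.
Cage b has product 12, so (5,4) = 4.
Filled in: 5 1 4 2 3 / 2 4 3 5 1 / 3 2 5 1 4 / 4 5 1 3 2 / 1 3 2 4 5.

1 3 2 4 5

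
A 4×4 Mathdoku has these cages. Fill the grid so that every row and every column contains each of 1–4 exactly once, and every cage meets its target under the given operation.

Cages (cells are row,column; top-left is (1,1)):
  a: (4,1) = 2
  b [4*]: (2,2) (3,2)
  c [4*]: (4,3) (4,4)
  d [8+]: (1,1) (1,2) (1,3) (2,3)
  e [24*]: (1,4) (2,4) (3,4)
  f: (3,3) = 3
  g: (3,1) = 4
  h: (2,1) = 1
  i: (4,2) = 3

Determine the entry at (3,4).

Cage h is given, which forces (2,1) = 1.
1 is placed in row 2, which forces (2,2) = 4.
1 is placed in row 2, which forces (2,3) = 2.
Row 2 now contains 2, so (2,4) = 3.
G is a freebie, leaving (3,1) = 4.
4 is placed in column 2, so (3,2) = 1.
F is a freebie, so (3,3) = 3.
Row 3 already has 4; hence (3,4) = 2.
Cage a is given, so (4,1) = 2.
Cage i is a single given cell, so (4,2) = 3.
Column 1 now contains 2, so (1,1) = 3.
Column 2 already has 3, so (1,2) = 2.
The 4 cells of cage d must have sum 8; hence (1,3) = 1.
2 is placed in column 4, so (1,4) = 4.
Column 3 already has 1, leaving (4,3) = 4.
Column 4 already has 4, which forces (4,4) = 1.
Completed grid: 3 2 1 4 / 1 4 2 3 / 4 1 3 2 / 2 3 4 1.

2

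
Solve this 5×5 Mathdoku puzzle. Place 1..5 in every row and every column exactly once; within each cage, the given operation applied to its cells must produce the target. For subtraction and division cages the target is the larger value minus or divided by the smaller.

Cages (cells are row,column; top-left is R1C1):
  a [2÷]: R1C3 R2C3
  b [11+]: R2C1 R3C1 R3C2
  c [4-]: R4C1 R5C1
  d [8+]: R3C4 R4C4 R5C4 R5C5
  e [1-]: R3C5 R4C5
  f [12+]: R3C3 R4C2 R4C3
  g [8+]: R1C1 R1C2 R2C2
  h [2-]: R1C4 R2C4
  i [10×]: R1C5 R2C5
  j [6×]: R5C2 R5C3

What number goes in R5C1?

5

Row 5 needs a 4, and only R5C4 is open for it.
Cage d has sum 8, leaving R5C5 = 1.
Cage c's pair has difference 4, which forces R4C1 = 1.
1 is placed in row 4; hence R4C4 = 2.
Row 5 already has 1, so R5C1 = 5.
2 is placed in column 4, which forces R3C4 = 1.
The only place for 2 in row 3 is R3C1.
Column 1 now contains 2, leaving R2C1 = 4.
The 3 cells of cage b must have sum 11, so R3C2 = 5.
Column 1 already has 4; hence R1C1 = 3.
Row 1 already has 3; hence R1C4 = 5.
Row 1 now contains 5, leaving R1C5 = 2.
5 is placed in column 4; hence R2C4 = 3.
2 is placed in column 5; hence R2C5 = 5.
Cage f has sum 12; hence R4C3 = 5.
Row 1 now contains 2; hence R1C2 = 4.
Row 1 already has 4; hence R1C3 = 1.
Row 2 already has 3, leaving R2C2 = 1.
Cage a's pair has quotient 2, so R2C3 = 2.
Column 2 now contains 4; hence R4C2 = 3.
Row 4 now contains 3, so R4C5 = 4.
3 is placed in column 2, which forces R5C2 = 2.
Column 3 already has 2, so R5C3 = 3.
Column 3 now contains 3; hence R3C3 = 4.
Column 5 now contains 4, leaving R3C5 = 3.
Filled in: 3 4 1 5 2 / 4 1 2 3 5 / 2 5 4 1 3 / 1 3 5 2 4 / 5 2 3 4 1.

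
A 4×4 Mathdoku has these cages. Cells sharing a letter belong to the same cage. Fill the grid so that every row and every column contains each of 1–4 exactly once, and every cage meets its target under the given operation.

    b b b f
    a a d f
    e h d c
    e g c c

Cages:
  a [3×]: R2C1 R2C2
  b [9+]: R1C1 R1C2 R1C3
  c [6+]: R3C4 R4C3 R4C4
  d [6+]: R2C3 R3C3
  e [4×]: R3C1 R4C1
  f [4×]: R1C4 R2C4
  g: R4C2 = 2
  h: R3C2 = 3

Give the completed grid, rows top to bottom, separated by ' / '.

Cage h is a single given cell, leaving R3C2 = 3.
Cage g is given, leaving R4C2 = 2.
2 is placed in column 2, which forces R1C2 = 4.
Row 1 already has 4, which forces R1C4 = 1.
The two cells of cage a must have product 3, leaving R2C1 = 3.
Column 2 already has 3, which forces R2C2 = 1.
Column 4 already has 1, leaving R2C4 = 4.
Column 4 already has 1, leaving R3C4 = 2.
Column 4 now contains 4, so R4C4 = 3.
3 is placed in column 1; hence R1C1 = 2.
Cage b has sum 9, so R1C3 = 3.
Row 2 already has 4, so R2C3 = 2.
2 is placed in row 3, which forces R3C3 = 4.
Row 4 already has 3, which forces R4C3 = 1.
4 is placed in row 3, leaving R3C1 = 1.
Row 4 already has 1; hence R4C1 = 4.

2 4 3 1 / 3 1 2 4 / 1 3 4 2 / 4 2 1 3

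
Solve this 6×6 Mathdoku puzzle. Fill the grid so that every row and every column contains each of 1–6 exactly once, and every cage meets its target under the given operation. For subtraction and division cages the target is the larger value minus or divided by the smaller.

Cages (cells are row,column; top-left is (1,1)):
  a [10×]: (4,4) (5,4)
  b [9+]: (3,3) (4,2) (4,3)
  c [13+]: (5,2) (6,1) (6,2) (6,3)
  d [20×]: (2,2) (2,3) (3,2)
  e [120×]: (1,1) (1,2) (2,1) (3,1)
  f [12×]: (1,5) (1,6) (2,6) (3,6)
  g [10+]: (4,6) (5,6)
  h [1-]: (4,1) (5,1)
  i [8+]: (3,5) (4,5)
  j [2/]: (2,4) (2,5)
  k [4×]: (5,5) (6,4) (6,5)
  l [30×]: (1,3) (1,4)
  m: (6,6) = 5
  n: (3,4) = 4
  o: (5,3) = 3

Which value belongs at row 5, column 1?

Cage n is given, which forces (3,4) = 4.
O is a freebie, so (5,3) = 3.
M is a freebie; hence (6,6) = 5.
The only place for 3 in column 4 is (2,4).
Cage j's pair has quotient 2, which forces (2,5) = 6.
Column 4 needs a 1, and only (6,4) is open for it.
Cage k has product 4; hence (5,5) = 1.
1 is placed in row 6; hence (6,5) = 4.
Column 5 now contains 1; hence (1,5) = 2.
The 4 cells of cage c must have sum 13, which forces (5,2) = 2.
Row 5 already has 2, leaving (5,4) = 5.
Cage l's pair has product 30, so (1,3) = 5.
Column 4 now contains 5; hence (1,4) = 6.
Column 4 now contains 5; hence (4,4) = 2.
Cage b has sum 9, leaving (3,3) = 2.
2 is placed in column 3; hence (6,3) = 6.
Cage f has product 12, leaving (2,6) = 2.
Cage c has sum 13; hence (6,1) = 2.
6 is placed in row 6, which forces (6,2) = 3.
Row 2 already has 2, so (2,1) = 5.
Cage e has product 120; hence (3,1) = 6.
Column 1 now contains 5, so (4,1) = 3.
Column 2 already has 3, so (4,2) = 6.
The 3 cells of cage b must have sum 9, which forces (4,3) = 1.
Row 4 now contains 3, leaving (4,5) = 5.
6 is placed in row 4, which forces (4,6) = 4.
6 is placed in column 1; hence (5,1) = 4.
Column 6 now contains 4, leaving (5,6) = 6.
Column 1 now contains 4; hence (1,1) = 1.
Cage e has product 120, so (1,2) = 4.
Row 1 already has 1, so (1,6) = 3.
Cage d needs product 20; hence (2,2) = 1.
1 is placed in column 3, which forces (2,3) = 4.
The 3 cells of cage d must have product 20, leaving (3,2) = 5.
Column 5 now contains 5, leaving (3,5) = 3.
Column 6 now contains 3, so (3,6) = 1.
Filled in: 1 4 5 6 2 3 / 5 1 4 3 6 2 / 6 5 2 4 3 1 / 3 6 1 2 5 4 / 4 2 3 5 1 6 / 2 3 6 1 4 5.

4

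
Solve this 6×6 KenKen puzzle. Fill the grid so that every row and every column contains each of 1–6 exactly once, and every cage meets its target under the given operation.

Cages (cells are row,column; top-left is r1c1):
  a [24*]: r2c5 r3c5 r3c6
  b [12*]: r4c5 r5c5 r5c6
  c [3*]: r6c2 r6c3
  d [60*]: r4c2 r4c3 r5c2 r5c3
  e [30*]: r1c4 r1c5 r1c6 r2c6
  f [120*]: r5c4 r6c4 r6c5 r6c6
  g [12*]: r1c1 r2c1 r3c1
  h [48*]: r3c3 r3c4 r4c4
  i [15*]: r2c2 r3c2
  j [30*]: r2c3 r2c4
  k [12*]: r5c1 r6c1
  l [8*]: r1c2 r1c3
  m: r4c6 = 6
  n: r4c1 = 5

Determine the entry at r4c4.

Cage n is given, which forces r4c1 = 5.
M is a freebie, which forces r4c6 = 6.
In row 3, 5 can only go at r3c2, so r3c2 = 5.
Column 2 now contains 5; hence r2c2 = 3.
Cage d has product 60, leaving r5c3 = 5.
Column 2 now contains 3, which forces r6c2 = 1.
1 is placed in row 6; hence r6c3 = 3.
Column 3 already has 5; hence r2c3 = 6.
Cage j needs two cells with product 30; hence r2c4 = 5.
The 4 cells of cage d must have product 60; hence r4c2 = 2.
The 4 cells of cage d must have product 60, so r4c3 = 1.
Row 4 now contains 2, which forces r4c4 = 4.
4 is placed in row 4; hence r4c5 = 3.
The 4 cells of cage d must have product 60, leaving r5c2 = 6.
Column 2 now contains 2, so r1c2 = 4.
Cage l's pair has product 8, which forces r1c3 = 2.
Column 3 now contains 2, which forces r3c3 = 4.
Cage h needs product 48, so r3c4 = 3.
Cage a has product 24; hence r3c5 = 6.
Cage f needs product 120; hence r6c4 = 6.
6 is placed in column 4, leaving r1c4 = 1.
Cage e has product 30, which forces r1c5 = 5.
Cage e has product 30, so r1c6 = 3.
Cage e needs product 30, so r2c6 = 2.
2 is placed in column 6, leaving r3c6 = 1.
The two cells of cage k must have product 12, leaving r5c1 = 3.
1 is placed in column 4, leaving r5c4 = 2.
Column 6 now contains 1, so r5c6 = 4.
Row 6 now contains 6, so r6c1 = 4.
Row 6 now contains 4; hence r6c5 = 2.
4 is placed in column 6, so r6c6 = 5.
Row 1 already has 3, which forces r1c1 = 6.
Column 1 now contains 4, which forces r2c1 = 1.
Row 2 already has 2; hence r2c5 = 4.
Row 3 already has 1, so r3c1 = 2.
Row 5 already has 4, so r5c5 = 1.
Filled in: 6 4 2 1 5 3 / 1 3 6 5 4 2 / 2 5 4 3 6 1 / 5 2 1 4 3 6 / 3 6 5 2 1 4 / 4 1 3 6 2 5.

4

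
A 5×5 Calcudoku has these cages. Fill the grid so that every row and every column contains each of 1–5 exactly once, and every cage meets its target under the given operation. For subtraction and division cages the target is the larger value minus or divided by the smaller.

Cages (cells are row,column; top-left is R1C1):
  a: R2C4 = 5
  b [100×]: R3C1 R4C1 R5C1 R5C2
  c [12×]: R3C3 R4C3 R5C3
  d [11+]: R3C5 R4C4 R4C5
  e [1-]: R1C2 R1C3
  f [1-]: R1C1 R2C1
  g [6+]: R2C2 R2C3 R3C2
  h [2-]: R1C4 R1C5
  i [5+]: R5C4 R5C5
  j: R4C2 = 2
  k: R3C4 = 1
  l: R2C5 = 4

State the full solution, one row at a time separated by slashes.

2 4 5 3 1 / 3 1 2 5 4 / 5 3 4 1 2 / 1 2 3 4 5 / 4 5 1 2 3

Cage a is given; hence R2C4 = 5.
L is a freebie, which forces R2C5 = 4.
Cage k is given; hence R3C4 = 1.
Cage j is given, so R4C2 = 2.
Cage b has product 100, which forces R5C2 = 5.
Cage g needs sum 6, which forces R2C2 = 1.
Cage g has sum 6, which forces R2C3 = 2.
Column 2 now contains 2, so R3C2 = 3.
Row 3 already has 3; hence R3C3 = 4.
Row 3 already has 3, which forces R3C5 = 2.
Cage d needs sum 11, so R4C5 = 5.
3 is placed in column 2, leaving R1C2 = 4.
Cage h's pair has difference 2, which forces R1C4 = 3.
Column 5 already has 5, so R1C5 = 1.
2 is placed in row 2, leaving R2C1 = 3.
Row 3 already has 4, leaving R3C1 = 5.
Cage d has sum 11, leaving R4C4 = 4.
Column 4 now contains 4, leaving R5C4 = 2.
Column 5 already has 1, so R5C5 = 3.
4 is placed in row 1; hence R1C1 = 2.
3 is placed in row 1, so R1C3 = 5.
Row 4 now contains 4, leaving R4C1 = 1.
The 3 cells of cage c must have product 12; hence R4C3 = 3.
Cage b has product 100, so R5C1 = 4.
Row 5 now contains 3; hence R5C3 = 1.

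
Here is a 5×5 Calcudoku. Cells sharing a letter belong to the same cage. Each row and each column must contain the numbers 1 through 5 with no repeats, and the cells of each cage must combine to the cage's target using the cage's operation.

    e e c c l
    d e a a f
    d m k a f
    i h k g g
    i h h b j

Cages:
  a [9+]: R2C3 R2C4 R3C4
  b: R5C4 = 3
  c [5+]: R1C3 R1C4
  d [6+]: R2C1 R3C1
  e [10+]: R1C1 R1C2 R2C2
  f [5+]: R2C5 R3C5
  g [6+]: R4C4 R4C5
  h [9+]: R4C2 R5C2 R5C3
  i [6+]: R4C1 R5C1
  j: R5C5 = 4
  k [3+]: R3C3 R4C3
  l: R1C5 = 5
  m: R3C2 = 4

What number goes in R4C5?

Cage l is given; hence R1C5 = 5.
Cage m is a single given cell, so R3C2 = 4.
Cage b is a single given cell; hence R5C4 = 3.
Cage j is given, so R5C5 = 4.
The 3 cells of cage e must have sum 10, so R2C2 = 5.
5 is placed in column 2; hence R5C2 = 1.
The 3 cells of cage a must have sum 9, which forces R2C3 = 3.
Row 2 now contains 3, leaving R2C5 = 2.
Column 5 now contains 2, so R3C5 = 3.
Cage h has sum 9, so R4C2 = 3.
Column 5 now contains 2; hence R4C5 = 1.
Cage h needs sum 9, so R5C3 = 5.
Cage e needs sum 10; hence R1C1 = 3.
Column 2 already has 3, which forces R1C2 = 2.
Cage k's pair has sum 3, leaving R3C3 = 1.
1 is placed in row 4; hence R4C1 = 4.
1 is placed in row 4; hence R4C3 = 2.
Cage g's pair has sum 6; hence R4C4 = 5.
Row 5 now contains 5, so R5C1 = 2.
1 is placed in column 3, which forces R1C3 = 4.
The two cells of cage c must have sum 5, which forces R1C4 = 1.
Column 1 now contains 4, which forces R2C1 = 1.
The 3 cells of cage a must have sum 9, which forces R2C4 = 4.
2 is placed in column 1; hence R3C1 = 5.
5 is placed in column 4, leaving R3C4 = 2.
Completed grid: 3 2 4 1 5 / 1 5 3 4 2 / 5 4 1 2 3 / 4 3 2 5 1 / 2 1 5 3 4.

1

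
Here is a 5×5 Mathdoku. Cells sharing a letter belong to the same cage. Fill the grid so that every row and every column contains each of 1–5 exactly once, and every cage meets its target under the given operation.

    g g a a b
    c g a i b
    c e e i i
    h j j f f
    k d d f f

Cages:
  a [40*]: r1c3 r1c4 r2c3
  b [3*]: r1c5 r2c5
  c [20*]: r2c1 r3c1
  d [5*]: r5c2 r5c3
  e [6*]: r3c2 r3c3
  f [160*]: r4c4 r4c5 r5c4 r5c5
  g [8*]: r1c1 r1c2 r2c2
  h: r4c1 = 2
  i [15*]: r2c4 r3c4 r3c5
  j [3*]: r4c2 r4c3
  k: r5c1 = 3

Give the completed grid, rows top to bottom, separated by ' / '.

1 4 5 2 3 / 5 2 4 3 1 / 4 3 2 1 5 / 2 1 3 5 4 / 3 5 1 4 2

Cage h is a single given cell; hence r4c1 = 2.
K is a freebie, leaving r5c1 = 3.
Row 1 needs a 3, and only r1c5 is open for it.
Column 5 now contains 3; hence r2c5 = 1.
Column 5 already has 1, which forces r3c5 = 5.
Column 5 now contains 5, so r4c5 = 4.
Column 5 now contains 4, leaving r5c5 = 2.
Cage c needs two cells with product 20, leaving r2c1 = 5.
Cage i needs product 15, which forces r2c4 = 3.
Row 3 now contains 5; hence r3c1 = 4.
Cage i has product 15; hence r3c4 = 1.
4 is placed in row 4; hence r4c4 = 5.
Row 5 now contains 2, leaving r5c4 = 4.
4 is placed in column 1, so r1c1 = 1.
Cage a has product 40, so r1c3 = 5.
Column 4 now contains 4, which forces r1c4 = 2.
The 3 cells of cage a must have product 40, so r2c3 = 4.
Column 3 already has 5, so r5c3 = 1.
2 is placed in row 1, which forces r1c2 = 4.
4 is placed in row 2, which forces r2c2 = 2.
2 is placed in column 2, which forces r3c2 = 3.
Row 3 now contains 3, which forces r3c3 = 2.
Cage j needs two cells with product 3, which forces r4c2 = 1.
1 is placed in column 3; hence r4c3 = 3.
1 is placed in row 5; hence r5c2 = 5.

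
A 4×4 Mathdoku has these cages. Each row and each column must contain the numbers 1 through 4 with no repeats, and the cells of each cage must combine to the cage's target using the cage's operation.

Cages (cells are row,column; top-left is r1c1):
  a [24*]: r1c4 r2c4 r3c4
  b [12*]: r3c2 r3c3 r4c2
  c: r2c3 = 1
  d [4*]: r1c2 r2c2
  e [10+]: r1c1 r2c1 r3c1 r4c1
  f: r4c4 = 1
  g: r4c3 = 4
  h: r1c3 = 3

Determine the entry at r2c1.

Cage h is given, so r1c3 = 3.
Cage c is given, leaving r2c3 = 1.
G is a freebie, which forces r4c3 = 4.
Cage f is a single given cell, so r4c4 = 1.
Cage d needs two cells with product 4; hence r1c2 = 1.
Row 2 now contains 1; hence r2c2 = 4.
Cage b has product 12; hence r3c2 = 3.
Column 3 already has 4; hence r3c3 = 2.
Row 3 already has 2; hence r3c4 = 4.
Cage b has product 12; hence r4c2 = 2.
The 4 cells of cage e must have sum 10, so r1c1 = 4.
4 is placed in column 4, leaving r1c4 = 2.
The 4 cells of cage e must have sum 10, so r2c1 = 2.
Cage a has product 24, leaving r2c4 = 3.
Row 3 now contains 4, which forces r3c1 = 1.
2 is placed in row 4; hence r4c1 = 3.
The full grid is 4 1 3 2 / 2 4 1 3 / 1 3 2 4 / 3 2 4 1.

2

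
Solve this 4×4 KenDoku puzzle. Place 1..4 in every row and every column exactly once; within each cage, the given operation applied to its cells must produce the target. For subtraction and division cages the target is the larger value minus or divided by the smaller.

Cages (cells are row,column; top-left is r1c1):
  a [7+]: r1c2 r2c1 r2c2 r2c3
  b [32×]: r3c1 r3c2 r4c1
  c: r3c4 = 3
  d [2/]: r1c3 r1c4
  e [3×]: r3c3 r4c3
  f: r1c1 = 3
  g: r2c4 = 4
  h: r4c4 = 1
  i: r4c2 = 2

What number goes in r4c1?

4

Cage f is given; hence r1c1 = 3.
The 4 cells of cage a must have sum 7, so r1c2 = 1.
Cage g is a single given cell, leaving r2c4 = 4.
Cage b has product 32, which forces r3c1 = 2.
Cage b needs product 32, which forces r3c2 = 4.
Cage c is given, leaving r3c4 = 3.
The 3 cells of cage b must have product 32, so r4c1 = 4.
Cage i is a single given cell, which forces r4c2 = 2.
Cage h is given, so r4c4 = 1.
The two cells of cage d must have quotient 2; hence r1c3 = 4.
Column 4 now contains 4, leaving r1c4 = 2.
Column 1 now contains 2, so r2c1 = 1.
2 is placed in column 2, leaving r2c2 = 3.
Cage a has sum 7, which forces r2c3 = 2.
Row 3 now contains 3, so r3c3 = 1.
Row 4 now contains 1, so r4c3 = 3.
Filled in: 3 1 4 2 / 1 3 2 4 / 2 4 1 3 / 4 2 3 1.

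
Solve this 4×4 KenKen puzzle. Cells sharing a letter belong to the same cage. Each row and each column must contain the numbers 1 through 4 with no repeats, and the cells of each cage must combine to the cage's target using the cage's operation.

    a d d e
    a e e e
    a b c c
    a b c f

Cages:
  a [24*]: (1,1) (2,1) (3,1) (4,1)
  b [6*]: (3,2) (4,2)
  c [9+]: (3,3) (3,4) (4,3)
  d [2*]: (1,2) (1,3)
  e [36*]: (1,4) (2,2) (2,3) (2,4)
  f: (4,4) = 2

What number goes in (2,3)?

The 4 cells of cage e must have product 36, which forces (1,4) = 3.
F is a freebie, which forces (4,4) = 2.
Cage b needs two cells with product 6, so (3,2) = 2.
2 is placed in row 3, leaving (3,3) = 1.
Column 4 now contains 2, so (3,4) = 4.
Row 4 now contains 2, so (4,2) = 3.
3 is placed in row 4, so (4,3) = 4.
Column 2 already has 2, leaving (1,2) = 1.
Column 3 already has 1, so (1,3) = 2.
The 4 cells of cage e must have product 36; hence (2,2) = 4.
4 is placed in column 3, leaving (2,3) = 3.
4 is placed in column 4, which forces (2,4) = 1.
Row 3 already has 4, so (3,1) = 3.
Row 4 already has 4; hence (4,1) = 1.
Row 1 already has 2; hence (1,1) = 4.
4 is placed in row 2, leaving (2,1) = 2.
The full grid is 4 1 2 3 / 2 4 3 1 / 3 2 1 4 / 1 3 4 2.

3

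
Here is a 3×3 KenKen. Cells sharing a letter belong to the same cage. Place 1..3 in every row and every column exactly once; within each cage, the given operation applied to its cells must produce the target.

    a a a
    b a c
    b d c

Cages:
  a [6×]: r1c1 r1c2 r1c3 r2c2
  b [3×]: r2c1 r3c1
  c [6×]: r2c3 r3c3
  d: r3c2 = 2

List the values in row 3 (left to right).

Cage a needs product 6, leaving r2c2 = 1.
Cage d is given; hence r3c2 = 2.
2 is placed in row 3, which forces r3c3 = 3.
Column 2 now contains 2, leaving r1c2 = 3.
1 is placed in row 2, so r2c1 = 3.
Column 3 already has 3, which forces r2c3 = 2.
Row 3 now contains 3, which forces r3c1 = 1.
1 is placed in column 1, so r1c1 = 2.
Column 3 now contains 2; hence r1c3 = 1.
Filled in: 2 3 1 / 3 1 2 / 1 2 3.

1 2 3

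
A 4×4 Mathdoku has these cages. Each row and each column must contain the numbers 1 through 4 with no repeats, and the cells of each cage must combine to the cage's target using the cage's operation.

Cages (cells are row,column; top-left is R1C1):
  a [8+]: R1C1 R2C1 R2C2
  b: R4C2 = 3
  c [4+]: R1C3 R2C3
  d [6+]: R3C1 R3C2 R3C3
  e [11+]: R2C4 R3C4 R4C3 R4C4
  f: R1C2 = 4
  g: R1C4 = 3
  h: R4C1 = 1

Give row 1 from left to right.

2 4 1 3

F is a freebie, which forces R1C2 = 4.
G is a freebie, so R1C4 = 3.
Cage h is given, which forces R4C1 = 1.
Cage b is a single given cell, so R4C2 = 3.
Column 1 already has 1, which forces R1C1 = 2.
Row 1 already has 3; hence R1C3 = 1.
The 3 cells of cage a must have sum 8, leaving R2C1 = 4.
Cage a has sum 8; hence R2C2 = 2.
Cage c needs two cells with sum 4, leaving R2C3 = 3.
Row 2 already has 4; hence R2C4 = 1.
Column 1 already has 2, so R3C1 = 3.
2 is placed in column 2, so R3C2 = 1.
3 is placed in column 3, which forces R3C3 = 2.
1 is placed in column 4; hence R3C4 = 4.
The 4 cells of cage e must have sum 11; hence R4C3 = 4.
Cage e has sum 11; hence R4C4 = 2.
The full grid is 2 4 1 3 / 4 2 3 1 / 3 1 2 4 / 1 3 4 2.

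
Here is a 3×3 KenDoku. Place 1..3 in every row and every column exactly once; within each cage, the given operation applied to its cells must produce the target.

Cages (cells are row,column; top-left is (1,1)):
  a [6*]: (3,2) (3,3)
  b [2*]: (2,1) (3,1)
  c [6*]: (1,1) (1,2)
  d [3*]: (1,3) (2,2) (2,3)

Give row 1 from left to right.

3 2 1

The 3 cells of cage d must have product 3, so (1,3) = 1.
The 3 cells of cage d must have product 3, leaving (2,2) = 1.
Cage d needs product 3, leaving (2,3) = 3.
Column 3 now contains 3, leaving (3,3) = 2.
Row 2 already has 1, so (2,1) = 2.
Row 3 already has 2; hence (3,1) = 1.
Row 3 already has 2; hence (3,2) = 3.
Column 1 now contains 2, leaving (1,1) = 3.
Column 2 now contains 3, leaving (1,2) = 2.
The full grid is 3 2 1 / 2 1 3 / 1 3 2.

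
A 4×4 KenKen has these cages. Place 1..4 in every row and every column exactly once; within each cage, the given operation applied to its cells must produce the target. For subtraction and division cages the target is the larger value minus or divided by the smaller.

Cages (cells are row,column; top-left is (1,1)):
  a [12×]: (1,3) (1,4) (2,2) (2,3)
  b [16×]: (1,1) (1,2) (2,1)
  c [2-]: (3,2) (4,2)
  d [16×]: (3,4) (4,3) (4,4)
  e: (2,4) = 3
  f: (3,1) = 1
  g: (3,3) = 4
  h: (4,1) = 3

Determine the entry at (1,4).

Cage e is given, leaving (2,4) = 3.
F is a freebie; hence (3,1) = 1.
G is a freebie, leaving (3,3) = 4.
Row 3 already has 4, which forces (3,4) = 2.
Cage h is a single given cell, so (4,1) = 3.
Column 3 now contains 4, which forces (4,3) = 2.
Column 1 now contains 1, leaving (1,1) = 4.
Cage b needs product 16, leaving (1,2) = 2.
The 4 cells of cage a must have product 12; hence (1,3) = 3.
Cage a has product 12, which forces (1,4) = 1.
Cage b has product 16, which forces (2,1) = 2.
Cage a has product 12, so (2,2) = 4.
2 is placed in column 3; hence (2,3) = 1.
Row 3 already has 2; hence (3,2) = 3.
Cage c's pair has difference 2, leaving (4,2) = 1.
The 3 cells of cage d must have product 16, which forces (4,4) = 4.
The full grid is 4 2 3 1 / 2 4 1 3 / 1 3 4 2 / 3 1 2 4.

1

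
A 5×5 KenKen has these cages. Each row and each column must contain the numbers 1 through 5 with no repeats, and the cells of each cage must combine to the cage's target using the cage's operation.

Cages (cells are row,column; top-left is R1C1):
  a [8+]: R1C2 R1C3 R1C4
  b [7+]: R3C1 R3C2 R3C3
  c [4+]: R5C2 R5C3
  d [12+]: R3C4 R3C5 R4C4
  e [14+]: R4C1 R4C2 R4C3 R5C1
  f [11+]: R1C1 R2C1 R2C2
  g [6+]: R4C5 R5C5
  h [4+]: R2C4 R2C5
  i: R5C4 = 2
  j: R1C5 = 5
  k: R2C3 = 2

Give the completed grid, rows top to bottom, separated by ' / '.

J is a freebie, which forces R1C5 = 5.
Cage k is given, leaving R2C3 = 2.
Cage i is a single given cell, leaving R5C4 = 2.
The two cells of cage g must have sum 6, which forces R4C5 = 2.
Cage g's pair has sum 6; hence R5C5 = 4.
Column 5 already has 4, which forces R3C5 = 3.
The 4 cells of cage e must have sum 14, so R5C1 = 5.
The two cells of cage h must have sum 4, so R2C4 = 3.
3 is placed in column 5, so R2C5 = 1.
The 3 cells of cage f must have sum 11, so R1C1 = 2.
3 is placed in row 2, leaving R2C1 = 4.
The 3 cells of cage f must have sum 11, so R2C2 = 5.
Column 1 already has 4, so R3C1 = 1.
Row 3 already has 1, so R3C3 = 4.
Row 3 now contains 4, leaving R3C4 = 5.
1 is placed in column 1, leaving R4C1 = 3.
Row 4 already has 3; hence R4C2 = 1.
Row 4 already has 1, which forces R4C3 = 5.
Column 4 already has 5, leaving R4C4 = 4.
Column 2 now contains 1, so R5C2 = 3.
3 is placed in row 5, so R5C3 = 1.
Column 2 already has 3; hence R1C2 = 4.
Column 3 already has 1, so R1C3 = 3.
4 is placed in column 4, leaving R1C4 = 1.
Row 3 now contains 4, which forces R3C2 = 2.

2 4 3 1 5 / 4 5 2 3 1 / 1 2 4 5 3 / 3 1 5 4 2 / 5 3 1 2 4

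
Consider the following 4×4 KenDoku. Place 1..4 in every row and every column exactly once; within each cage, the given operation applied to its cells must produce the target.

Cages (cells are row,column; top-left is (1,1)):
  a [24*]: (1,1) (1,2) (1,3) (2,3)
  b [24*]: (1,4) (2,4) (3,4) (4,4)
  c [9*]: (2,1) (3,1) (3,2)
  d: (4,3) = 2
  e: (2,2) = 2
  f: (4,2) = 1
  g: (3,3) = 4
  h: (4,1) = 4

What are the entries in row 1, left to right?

Cage c has product 9; hence (2,1) = 3.
Cage e is given; hence (2,2) = 2.
Cage c has product 9, so (3,1) = 1.
Cage c has product 9, which forces (3,2) = 3.
G is a freebie, so (3,3) = 4.
Row 3 already has 4, which forces (3,4) = 2.
H is a freebie; hence (4,1) = 4.
Cage f is a single given cell, which forces (4,2) = 1.
Cage d is given; hence (4,3) = 2.
1 is placed in row 4; hence (4,4) = 3.
4 is placed in column 1, so (1,1) = 2.
Column 2 now contains 1, so (1,2) = 4.
Cage a has product 24, so (1,3) = 3.
Row 1 already has 4, which forces (1,4) = 1.
Column 3 now contains 4; hence (2,3) = 1.
1 is placed in column 4, which forces (2,4) = 4.
Completed grid: 2 4 3 1 / 3 2 1 4 / 1 3 4 2 / 4 1 2 3.

2 4 3 1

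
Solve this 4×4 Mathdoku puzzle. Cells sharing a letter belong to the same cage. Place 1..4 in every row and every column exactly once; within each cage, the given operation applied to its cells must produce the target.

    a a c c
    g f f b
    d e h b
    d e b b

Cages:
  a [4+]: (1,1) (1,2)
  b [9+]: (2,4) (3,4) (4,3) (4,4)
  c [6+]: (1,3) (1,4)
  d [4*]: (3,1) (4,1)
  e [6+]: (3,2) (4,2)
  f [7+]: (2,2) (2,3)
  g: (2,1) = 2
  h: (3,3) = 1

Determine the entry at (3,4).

3

G is a freebie, leaving (2,1) = 2.
H is a freebie, leaving (3,3) = 1.
Row 3 already has 1, which forces (3,1) = 4.
4 is placed in row 3, so (3,2) = 2.
Row 3 now contains 2, which forces (3,4) = 3.
Cage d's pair has product 4, which forces (4,1) = 1.
2 is placed in column 2, so (4,2) = 4.
4 is placed in row 4, leaving (4,4) = 2.
1 is placed in column 1, so (1,1) = 3.
Cage a needs two cells with sum 4, which forces (1,2) = 1.
Cage c's pair has sum 6, so (1,3) = 2.
Column 4 already has 2, so (1,4) = 4.
Column 2 now contains 4, which forces (2,2) = 3.
The two cells of cage f must have sum 7, so (2,3) = 4.
Cage b needs sum 9; hence (2,4) = 1.
2 is placed in row 4, which forces (4,3) = 3.
Filled in: 3 1 2 4 / 2 3 4 1 / 4 2 1 3 / 1 4 3 2.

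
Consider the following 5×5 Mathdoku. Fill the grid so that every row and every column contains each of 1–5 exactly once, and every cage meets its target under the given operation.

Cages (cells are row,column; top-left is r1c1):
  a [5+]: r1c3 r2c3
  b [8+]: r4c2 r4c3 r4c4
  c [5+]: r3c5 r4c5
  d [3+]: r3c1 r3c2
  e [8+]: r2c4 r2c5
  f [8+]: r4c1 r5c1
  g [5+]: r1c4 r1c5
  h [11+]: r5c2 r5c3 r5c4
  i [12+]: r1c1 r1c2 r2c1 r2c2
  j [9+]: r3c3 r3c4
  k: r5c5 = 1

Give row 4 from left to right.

5 3 1 4 2

K is a freebie, leaving r5c5 = 1.
In row 3, 3 can only go at r3c5, so r3c5 = 3.
Cage e's pair has sum 8, so r2c4 = 3.
Column 5 now contains 3; hence r2c5 = 5.
Column 5 now contains 3, so r4c5 = 2.
3 is placed in column 4, leaving r1c4 = 1.
Column 5 already has 2, leaving r1c5 = 4.
1 is placed in column 4, which forces r4c4 = 4.
Row 1 already has 4; hence r1c3 = 3.
Cage a needs two cells with sum 5, leaving r2c3 = 2.
The two cells of cage j must have sum 9, leaving r3c3 = 4.
4 is placed in column 4; hence r3c4 = 5.
3 is placed in column 3, leaving r4c3 = 1.
4 is placed in column 3, which forces r5c3 = 5.
5 is placed in column 4; hence r5c4 = 2.
Cage f's pair has sum 8; hence r4c1 = 5.
1 is placed in row 4, leaving r4c2 = 3.
Row 5 now contains 5, so r5c1 = 3.
Row 5 already has 2, which forces r5c2 = 4.
Column 1 already has 5; hence r1c1 = 2.
Cage i has sum 12, so r1c2 = 5.
The 4 cells of cage i must have sum 12, leaving r2c1 = 4.
Column 2 now contains 4, leaving r2c2 = 1.
2 is placed in column 1, leaving r3c1 = 1.
1 is placed in column 2; hence r3c2 = 2.
Filled in: 2 5 3 1 4 / 4 1 2 3 5 / 1 2 4 5 3 / 5 3 1 4 2 / 3 4 5 2 1.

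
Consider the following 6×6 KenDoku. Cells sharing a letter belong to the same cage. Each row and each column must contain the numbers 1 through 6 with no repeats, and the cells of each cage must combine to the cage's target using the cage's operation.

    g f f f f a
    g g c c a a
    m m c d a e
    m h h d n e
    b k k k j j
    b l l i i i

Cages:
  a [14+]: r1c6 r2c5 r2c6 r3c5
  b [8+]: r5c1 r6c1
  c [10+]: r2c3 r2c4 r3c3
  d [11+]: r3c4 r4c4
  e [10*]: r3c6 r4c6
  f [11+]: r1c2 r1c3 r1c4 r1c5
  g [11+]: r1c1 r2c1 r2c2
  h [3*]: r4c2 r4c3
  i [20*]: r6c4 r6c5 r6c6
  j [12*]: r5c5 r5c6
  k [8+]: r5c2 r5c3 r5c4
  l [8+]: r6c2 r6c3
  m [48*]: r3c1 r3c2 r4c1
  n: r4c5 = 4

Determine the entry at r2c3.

Cage n is a single given cell, which forces r4c5 = 4.
Cage i needs product 20; hence r6c5 = 5.
The only place for 3 in row 6 is r6c1.
The two cells of cage b must have sum 8, so r5c1 = 5.
Row 5 needs a 2, and only r5c5 is open for it.
Cage j's pair has product 12; hence r5c6 = 6.
Row 1 needs a 6, and only r1c1 is open for it.
The 3 cells of cage m must have product 48; hence r3c1 = 4.
The 3 cells of cage m must have product 48, so r3c2 = 6.
Row 3 now contains 6, so r3c4 = 5.
Row 3 now contains 5, leaving r3c6 = 2.
6 is placed in column 1, which forces r4c1 = 2.
Column 4 already has 5, which forces r4c4 = 6.
Column 6 already has 2, which forces r4c6 = 5.
Column 2 now contains 6, so r6c2 = 2.
2 is placed in row 6, so r6c3 = 6.
Column 1 already has 2, leaving r2c1 = 1.
Cage g has sum 11, which forces r2c2 = 4.
4 is placed in row 2, which forces r2c3 = 5.
Cage a has sum 14, so r2c5 = 6.
4 is placed in row 2, which forces r2c6 = 3.
Cage f needs sum 11, which forces r1c2 = 5.
Cage a has sum 14; hence r1c6 = 4.
Row 2 already has 3, which forces r2c4 = 2.
Cage c has sum 10, so r3c3 = 3.
Cage a has sum 14, so r3c5 = 1.
Column 3 now contains 3, which forces r4c3 = 1.
1 is placed in column 3; hence r5c3 = 4.
Column 6 already has 4, which forces r6c6 = 1.
1 is placed in column 3, leaving r1c3 = 2.
Cage f needs sum 11, so r1c4 = 1.
Column 5 already has 1; hence r1c5 = 3.
1 is placed in row 4, which forces r4c2 = 3.
3 is placed in column 2, leaving r5c2 = 1.
1 is placed in column 4, leaving r5c4 = 3.
Row 6 already has 1; hence r6c4 = 4.
The full grid is 6 5 2 1 3 4 / 1 4 5 2 6 3 / 4 6 3 5 1 2 / 2 3 1 6 4 5 / 5 1 4 3 2 6 / 3 2 6 4 5 1.

5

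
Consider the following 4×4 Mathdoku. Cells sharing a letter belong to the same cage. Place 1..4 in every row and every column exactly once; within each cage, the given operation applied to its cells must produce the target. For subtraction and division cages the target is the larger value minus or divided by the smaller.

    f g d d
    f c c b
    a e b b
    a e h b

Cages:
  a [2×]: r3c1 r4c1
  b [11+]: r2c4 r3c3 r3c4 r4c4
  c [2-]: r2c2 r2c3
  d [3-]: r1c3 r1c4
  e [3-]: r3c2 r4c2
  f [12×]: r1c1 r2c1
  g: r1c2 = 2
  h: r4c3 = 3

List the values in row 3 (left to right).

G is a freebie, which forces r1c2 = 2.
Cage h is given, which forces r4c3 = 3.
In row 1, 3 can only go at r1c1, so r1c1 = 3.
Column 1 now contains 3, which forces r2c1 = 4.
Row 2 already has 4, which forces r2c2 = 3.
The two cells of cage c must have difference 2, which forces r2c3 = 1.
Row 2 now contains 1, leaving r2c4 = 2.
Cage b needs sum 11, so r4c4 = 4.
Column 3 already has 1, which forces r1c3 = 4.
4 is placed in column 4, leaving r1c4 = 1.
Cage e needs two cells with difference 3, which forces r3c2 = 4.
Column 3 already has 4, so r3c3 = 2.
1 is placed in column 4; hence r3c4 = 3.
4 is placed in row 4; hence r4c2 = 1.
Row 3 already has 2; hence r3c1 = 1.
1 is placed in row 4, leaving r4c1 = 2.
Filled in: 3 2 4 1 / 4 3 1 2 / 1 4 2 3 / 2 1 3 4.

1 4 2 3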